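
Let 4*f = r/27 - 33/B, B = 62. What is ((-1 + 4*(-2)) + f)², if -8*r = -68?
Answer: 229734649/2802276 ≈ 81.981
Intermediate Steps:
r = 17/2 (r = -⅛*(-68) = 17/2 ≈ 8.5000)
f = -91/1674 (f = ((17/2)/27 - 33/62)/4 = ((17/2)*(1/27) - 33*1/62)/4 = (17/54 - 33/62)/4 = (¼)*(-182/837) = -91/1674 ≈ -0.054361)
((-1 + 4*(-2)) + f)² = ((-1 + 4*(-2)) - 91/1674)² = ((-1 - 8) - 91/1674)² = (-9 - 91/1674)² = (-15157/1674)² = 229734649/2802276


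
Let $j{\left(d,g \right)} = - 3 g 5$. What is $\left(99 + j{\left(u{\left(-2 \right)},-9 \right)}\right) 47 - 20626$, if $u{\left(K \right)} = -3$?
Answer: $-9628$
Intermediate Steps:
$j{\left(d,g \right)} = - 15 g$
$\left(99 + j{\left(u{\left(-2 \right)},-9 \right)}\right) 47 - 20626 = \left(99 - -135\right) 47 - 20626 = \left(99 + 135\right) 47 - 20626 = 234 \cdot 47 - 20626 = 10998 - 20626 = -9628$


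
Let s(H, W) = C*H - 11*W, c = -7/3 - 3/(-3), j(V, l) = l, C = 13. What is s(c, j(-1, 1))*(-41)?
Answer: 3485/3 ≈ 1161.7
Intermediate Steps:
c = -4/3 (c = -7*⅓ - 3*(-⅓) = -7/3 + 1 = -4/3 ≈ -1.3333)
s(H, W) = -11*W + 13*H (s(H, W) = 13*H - 11*W = -11*W + 13*H)
s(c, j(-1, 1))*(-41) = (-11*1 + 13*(-4/3))*(-41) = (-11 - 52/3)*(-41) = -85/3*(-41) = 3485/3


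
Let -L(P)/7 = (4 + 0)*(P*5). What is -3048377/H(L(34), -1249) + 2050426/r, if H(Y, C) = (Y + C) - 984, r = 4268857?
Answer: 13027424124107/29852117001 ≈ 436.40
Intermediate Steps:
L(P) = -140*P (L(P) = -7*(4 + 0)*P*5 = -28*5*P = -140*P)
H(Y, C) = -984 + C + Y (H(Y, C) = (C + Y) - 984 = -984 + C + Y)
-3048377/H(L(34), -1249) + 2050426/r = -3048377/(-984 - 1249 - 140*34) + 2050426/4268857 = -3048377/(-984 - 1249 - 4760) + 2050426*(1/4268857) = -3048377/(-6993) + 2050426/4268857 = -3048377*(-1/6993) + 2050426/4268857 = 3048377/6993 + 2050426/4268857 = 13027424124107/29852117001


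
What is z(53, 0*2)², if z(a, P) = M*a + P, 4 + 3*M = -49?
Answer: 7890481/9 ≈ 8.7672e+5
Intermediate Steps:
M = -53/3 (M = -4/3 + (⅓)*(-49) = -4/3 - 49/3 = -53/3 ≈ -17.667)
z(a, P) = P - 53*a/3 (z(a, P) = -53*a/3 + P = P - 53*a/3)
z(53, 0*2)² = (0*2 - 53/3*53)² = (0 - 2809/3)² = (-2809/3)² = 7890481/9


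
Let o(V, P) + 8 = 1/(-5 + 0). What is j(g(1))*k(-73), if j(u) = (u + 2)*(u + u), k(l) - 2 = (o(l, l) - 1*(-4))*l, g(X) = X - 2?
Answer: -3086/5 ≈ -617.20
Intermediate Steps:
o(V, P) = -41/5 (o(V, P) = -8 + 1/(-5 + 0) = -8 + 1/(-5) = -8 - ⅕ = -41/5)
g(X) = -2 + X
k(l) = 2 - 21*l/5 (k(l) = 2 + (-41/5 - 1*(-4))*l = 2 + (-41/5 + 4)*l = 2 - 21*l/5)
j(u) = 2*u*(2 + u) (j(u) = (2 + u)*(2*u) = 2*u*(2 + u))
j(g(1))*k(-73) = (2*(-2 + 1)*(2 + (-2 + 1)))*(2 - 21/5*(-73)) = (2*(-1)*(2 - 1))*(2 + 1533/5) = (2*(-1)*1)*(1543/5) = -2*1543/5 = -3086/5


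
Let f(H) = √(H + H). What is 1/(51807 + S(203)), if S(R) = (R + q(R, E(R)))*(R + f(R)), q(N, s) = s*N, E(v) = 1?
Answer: 19175/2564203887 - 58*√406/2564203887 ≈ 7.0222e-6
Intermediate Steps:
f(H) = √2*√H (f(H) = √(2*H) = √2*√H)
q(N, s) = N*s
S(R) = 2*R*(R + √2*√R) (S(R) = (R + R*1)*(R + √2*√R) = (R + R)*(R + √2*√R) = (2*R)*(R + √2*√R) = 2*R*(R + √2*√R))
1/(51807 + S(203)) = 1/(51807 + (2*203² + 2*√2*203^(3/2))) = 1/(51807 + (2*41209 + 2*√2*(203*√203))) = 1/(51807 + (82418 + 406*√406)) = 1/(134225 + 406*√406)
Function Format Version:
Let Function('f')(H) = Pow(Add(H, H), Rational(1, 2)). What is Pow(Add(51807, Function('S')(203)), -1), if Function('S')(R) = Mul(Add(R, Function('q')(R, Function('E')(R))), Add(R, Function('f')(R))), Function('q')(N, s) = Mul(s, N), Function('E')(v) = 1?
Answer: Add(Rational(19175, 2564203887), Mul(Rational(-58, 2564203887), Pow(406, Rational(1, 2)))) ≈ 7.0222e-6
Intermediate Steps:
Function('f')(H) = Mul(Pow(2, Rational(1, 2)), Pow(H, Rational(1, 2))) (Function('f')(H) = Pow(Mul(2, H), Rational(1, 2)) = Mul(Pow(2, Rational(1, 2)), Pow(H, Rational(1, 2))))
Function('q')(N, s) = Mul(N, s)
Function('S')(R) = Mul(2, R, Add(R, Mul(Pow(2, Rational(1, 2)), Pow(R, Rational(1, 2))))) (Function('S')(R) = Mul(Add(R, Mul(R, 1)), Add(R, Mul(Pow(2, Rational(1, 2)), Pow(R, Rational(1, 2))))) = Mul(Add(R, R), Add(R, Mul(Pow(2, Rational(1, 2)), Pow(R, Rational(1, 2))))) = Mul(Mul(2, R), Add(R, Mul(Pow(2, Rational(1, 2)), Pow(R, Rational(1, 2))))) = Mul(2, R, Add(R, Mul(Pow(2, Rational(1, 2)), Pow(R, Rational(1, 2))))))
Pow(Add(51807, Function('S')(203)), -1) = Pow(Add(51807, Add(Mul(2, Pow(203, 2)), Mul(2, Pow(2, Rational(1, 2)), Pow(203, Rational(3, 2))))), -1) = Pow(Add(51807, Add(Mul(2, 41209), Mul(2, Pow(2, Rational(1, 2)), Mul(203, Pow(203, Rational(1, 2)))))), -1) = Pow(Add(51807, Add(82418, Mul(406, Pow(406, Rational(1, 2))))), -1) = Pow(Add(134225, Mul(406, Pow(406, Rational(1, 2)))), -1)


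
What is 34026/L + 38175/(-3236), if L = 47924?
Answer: -429847641/38770516 ≈ -11.087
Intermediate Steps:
34026/L + 38175/(-3236) = 34026/47924 + 38175/(-3236) = 34026*(1/47924) + 38175*(-1/3236) = 17013/23962 - 38175/3236 = -429847641/38770516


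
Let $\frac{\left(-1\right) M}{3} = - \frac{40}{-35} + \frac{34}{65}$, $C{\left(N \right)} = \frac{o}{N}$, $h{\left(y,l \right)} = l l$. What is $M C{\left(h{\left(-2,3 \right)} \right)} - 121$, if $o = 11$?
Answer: $- \frac{173503}{1365} \approx -127.11$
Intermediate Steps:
$h{\left(y,l \right)} = l^{2}$
$C{\left(N \right)} = \frac{11}{N}$
$M = - \frac{2274}{455}$ ($M = - 3 \left(- \frac{40}{-35} + \frac{34}{65}\right) = - 3 \left(\left(-40\right) \left(- \frac{1}{35}\right) + 34 \cdot \frac{1}{65}\right) = - 3 \left(\frac{8}{7} + \frac{34}{65}\right) = \left(-3\right) \frac{758}{455} = - \frac{2274}{455} \approx -4.9978$)
$M C{\left(h{\left(-2,3 \right)} \right)} - 121 = - \frac{2274 \frac{11}{3^{2}}}{455} - 121 = - \frac{2274 \cdot \frac{11}{9}}{455} - 121 = - \frac{2274 \cdot 11 \cdot \frac{1}{9}}{455} - 121 = \left(- \frac{2274}{455}\right) \frac{11}{9} - 121 = - \frac{8338}{1365} - 121 = - \frac{173503}{1365}$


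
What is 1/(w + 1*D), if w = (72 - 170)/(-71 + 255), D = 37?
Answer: 92/3355 ≈ 0.027422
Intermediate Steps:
w = -49/92 (w = -98/184 = -98*1/184 = -49/92 ≈ -0.53261)
1/(w + 1*D) = 1/(-49/92 + 1*37) = 1/(-49/92 + 37) = 1/(3355/92) = 92/3355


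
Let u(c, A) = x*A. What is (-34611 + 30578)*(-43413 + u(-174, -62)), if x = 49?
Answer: 187336883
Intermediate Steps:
u(c, A) = 49*A
(-34611 + 30578)*(-43413 + u(-174, -62)) = (-34611 + 30578)*(-43413 + 49*(-62)) = -4033*(-43413 - 3038) = -4033*(-46451) = 187336883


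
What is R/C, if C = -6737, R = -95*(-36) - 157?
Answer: -3263/6737 ≈ -0.48434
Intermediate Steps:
R = 3263 (R = 3420 - 157 = 3263)
R/C = 3263/(-6737) = 3263*(-1/6737) = -3263/6737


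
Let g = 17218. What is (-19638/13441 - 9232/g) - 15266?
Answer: -1766714451552/115713569 ≈ -15268.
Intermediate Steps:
(-19638/13441 - 9232/g) - 15266 = (-19638/13441 - 9232/17218) - 15266 = (-19638*1/13441 - 9232*1/17218) - 15266 = (-19638/13441 - 4616/8609) - 15266 = -231107198/115713569 - 15266 = -1766714451552/115713569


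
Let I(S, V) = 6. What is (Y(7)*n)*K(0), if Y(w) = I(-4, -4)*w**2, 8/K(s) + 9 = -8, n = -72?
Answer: 169344/17 ≈ 9961.4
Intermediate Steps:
K(s) = -8/17 (K(s) = 8/(-9 - 8) = 8/(-17) = 8*(-1/17) = -8/17)
Y(w) = 6*w**2
(Y(7)*n)*K(0) = ((6*7**2)*(-72))*(-8/17) = ((6*49)*(-72))*(-8/17) = (294*(-72))*(-8/17) = -21168*(-8/17) = 169344/17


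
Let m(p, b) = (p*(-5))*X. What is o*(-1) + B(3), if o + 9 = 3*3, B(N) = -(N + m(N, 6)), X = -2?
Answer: -33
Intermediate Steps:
m(p, b) = 10*p (m(p, b) = (p*(-5))*(-2) = -5*p*(-2) = 10*p)
B(N) = -11*N (B(N) = -(N + 10*N) = -11*N)
o = 0 (o = -9 + 3*3 = -9 + 9 = 0)
o*(-1) + B(3) = 0*(-1) - 11*3 = 0 - 33 = -33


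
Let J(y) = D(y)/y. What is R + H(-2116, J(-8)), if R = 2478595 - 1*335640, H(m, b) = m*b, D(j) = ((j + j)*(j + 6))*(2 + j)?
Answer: 2092171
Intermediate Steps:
D(j) = 2*j*(2 + j)*(6 + j) (D(j) = ((2*j)*(6 + j))*(2 + j) = (2*j*(6 + j))*(2 + j) = 2*j*(2 + j)*(6 + j))
J(y) = 24 + 2*y**2 + 16*y (J(y) = (2*y*(12 + y**2 + 8*y))/y = 24 + 2*y**2 + 16*y)
H(m, b) = b*m
R = 2142955 (R = 2478595 - 335640 = 2142955)
R + H(-2116, J(-8)) = 2142955 + (24 + 2*(-8)**2 + 16*(-8))*(-2116) = 2142955 + (24 + 2*64 - 128)*(-2116) = 2142955 + (24 + 128 - 128)*(-2116) = 2142955 + 24*(-2116) = 2142955 - 50784 = 2092171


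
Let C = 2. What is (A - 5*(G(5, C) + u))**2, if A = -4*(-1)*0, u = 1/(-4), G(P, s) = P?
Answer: 9025/16 ≈ 564.06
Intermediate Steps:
u = -1/4 ≈ -0.25000
A = 0 (A = 4*0 = 0)
(A - 5*(G(5, C) + u))**2 = (0 - 5*(5 - 1/4))**2 = (0 - 5*19/4)**2 = (0 - 95/4)**2 = (-95/4)**2 = 9025/16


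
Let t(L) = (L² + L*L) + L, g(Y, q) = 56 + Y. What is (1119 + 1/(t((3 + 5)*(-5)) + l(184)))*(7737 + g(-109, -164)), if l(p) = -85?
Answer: 26440075384/3075 ≈ 8.5984e+6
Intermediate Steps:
t(L) = L + 2*L² (t(L) = (L² + L²) + L = 2*L² + L = L + 2*L²)
(1119 + 1/(t((3 + 5)*(-5)) + l(184)))*(7737 + g(-109, -164)) = (1119 + 1/(((3 + 5)*(-5))*(1 + 2*((3 + 5)*(-5))) - 85))*(7737 + (56 - 109)) = (1119 + 1/((8*(-5))*(1 + 2*(8*(-5))) - 85))*(7737 - 53) = (1119 + 1/(-40*(1 + 2*(-40)) - 85))*7684 = (1119 + 1/(-40*(1 - 80) - 85))*7684 = (1119 + 1/(-40*(-79) - 85))*7684 = (1119 + 1/(3160 - 85))*7684 = (1119 + 1/3075)*7684 = (3440926/3075)*7684 = 26440075384/3075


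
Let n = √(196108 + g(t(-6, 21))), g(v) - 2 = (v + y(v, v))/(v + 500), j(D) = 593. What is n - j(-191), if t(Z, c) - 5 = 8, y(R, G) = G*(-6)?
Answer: -593 + √5734448805/171 ≈ -150.16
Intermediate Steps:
y(R, G) = -6*G
t(Z, c) = 13 (t(Z, c) = 5 + 8 = 13)
g(v) = 2 - 5*v/(500 + v) (g(v) = 2 + (v - 6*v)/(v + 500) = 2 + (-5*v)/(500 + v) = 2 - 5*v/(500 + v))
n = √5734448805/171 (n = √(196108 + (1000 - 3*13)/(500 + 13)) = √(196108 + (1000 - 39)/513) = √(196108 + (1/513)*961) = √(196108 + 961/513) = √(100604365/513) = √5734448805/171 ≈ 442.84)
n - j(-191) = √5734448805/171 - 1*593 = √5734448805/171 - 593 = -593 + √5734448805/171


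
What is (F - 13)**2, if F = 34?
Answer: 441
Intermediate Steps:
(F - 13)**2 = (34 - 13)**2 = 21**2 = 441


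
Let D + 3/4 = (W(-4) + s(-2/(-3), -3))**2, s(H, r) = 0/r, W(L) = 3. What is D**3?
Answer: 35937/64 ≈ 561.52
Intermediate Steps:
s(H, r) = 0
D = 33/4 (D = -3/4 + (3 + 0)**2 = -3/4 + 3**2 = -3/4 + 9 = 33/4 ≈ 8.2500)
D**3 = (33/4)**3 = 35937/64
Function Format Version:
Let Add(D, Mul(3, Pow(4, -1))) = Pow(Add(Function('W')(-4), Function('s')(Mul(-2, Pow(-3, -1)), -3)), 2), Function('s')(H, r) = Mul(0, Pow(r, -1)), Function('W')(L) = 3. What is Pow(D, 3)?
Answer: Rational(35937, 64) ≈ 561.52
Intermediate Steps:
Function('s')(H, r) = 0
D = Rational(33, 4) (D = Add(Rational(-3, 4), Pow(Add(3, 0), 2)) = Add(Rational(-3, 4), Pow(3, 2)) = Add(Rational(-3, 4), 9) = Rational(33, 4) ≈ 8.2500)
Pow(D, 3) = Pow(Rational(33, 4), 3) = Rational(35937, 64)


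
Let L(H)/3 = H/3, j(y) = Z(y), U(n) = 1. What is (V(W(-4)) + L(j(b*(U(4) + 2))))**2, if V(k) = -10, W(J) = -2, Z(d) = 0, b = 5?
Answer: 100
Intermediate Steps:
j(y) = 0
L(H) = H (L(H) = 3*(H/3) = H)
(V(W(-4)) + L(j(b*(U(4) + 2))))**2 = (-10 + 0)**2 = (-10)**2 = 100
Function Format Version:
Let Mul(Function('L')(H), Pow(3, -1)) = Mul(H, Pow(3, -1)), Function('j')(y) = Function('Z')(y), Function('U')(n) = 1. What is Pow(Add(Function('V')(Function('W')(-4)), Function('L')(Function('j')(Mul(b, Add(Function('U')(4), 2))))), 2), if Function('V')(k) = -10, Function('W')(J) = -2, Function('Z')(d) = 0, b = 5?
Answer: 100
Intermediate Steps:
Function('j')(y) = 0
Function('L')(H) = H (Function('L')(H) = Mul(3, Mul(H, Pow(3, -1))) = Mul(3, Mul(H, Rational(1, 3))) = Mul(3, Mul(Rational(1, 3), H)) = H)
Pow(Add(Function('V')(Function('W')(-4)), Function('L')(Function('j')(Mul(b, Add(Function('U')(4), 2))))), 2) = Pow(Add(-10, 0), 2) = Pow(-10, 2) = 100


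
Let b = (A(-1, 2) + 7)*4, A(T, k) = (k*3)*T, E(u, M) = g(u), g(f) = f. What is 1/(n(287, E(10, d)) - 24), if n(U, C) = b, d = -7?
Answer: -1/20 ≈ -0.050000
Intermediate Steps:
E(u, M) = u
A(T, k) = 3*T*k (A(T, k) = (3*k)*T = 3*T*k)
b = 4 (b = (3*(-1)*2 + 7)*4 = (-6 + 7)*4 = 1*4 = 4)
n(U, C) = 4
1/(n(287, E(10, d)) - 24) = 1/(4 - 24) = 1/(-20) = -1/20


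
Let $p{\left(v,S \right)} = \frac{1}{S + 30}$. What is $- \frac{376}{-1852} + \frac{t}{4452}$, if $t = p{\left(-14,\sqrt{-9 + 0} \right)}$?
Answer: $\frac{63403247}{312283314} - \frac{i}{1348956} \approx 0.20303 - 7.4131 \cdot 10^{-7} i$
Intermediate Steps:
$p{\left(v,S \right)} = \frac{1}{30 + S}$
$t = \frac{30 - 3 i}{909}$ ($t = \frac{1}{30 + \sqrt{-9 + 0}} = \frac{1}{30 + \sqrt{-9}} = \frac{1}{30 + 3 i} = \frac{30 - 3 i}{909} \approx 0.033003 - 0.0033003 i$)
$- \frac{376}{-1852} + \frac{t}{4452} = - \frac{376}{-1852} + \frac{\frac{10}{303} - \frac{i}{303}}{4452} = \left(-376\right) \left(- \frac{1}{1852}\right) + \left(\frac{10}{303} - \frac{i}{303}\right) \frac{1}{4452} = \frac{94}{463} + \left(\frac{5}{674478} - \frac{i}{1348956}\right) = \frac{63403247}{312283314} - \frac{i}{1348956}$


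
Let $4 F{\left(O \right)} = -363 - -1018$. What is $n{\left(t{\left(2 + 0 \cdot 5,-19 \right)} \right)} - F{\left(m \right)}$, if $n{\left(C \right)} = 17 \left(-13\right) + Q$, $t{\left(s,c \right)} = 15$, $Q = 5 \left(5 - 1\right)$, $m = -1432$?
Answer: $- \frac{1459}{4} \approx -364.75$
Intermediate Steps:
$Q = 20$ ($Q = 5 \cdot 4 = 20$)
$F{\left(O \right)} = \frac{655}{4}$ ($F{\left(O \right)} = \frac{-363 - -1018}{4} = \frac{-363 + 1018}{4} = \frac{1}{4} \cdot 655 = \frac{655}{4}$)
$n{\left(C \right)} = -201$ ($n{\left(C \right)} = 17 \left(-13\right) + 20 = -221 + 20 = -201$)
$n{\left(t{\left(2 + 0 \cdot 5,-19 \right)} \right)} - F{\left(m \right)} = -201 - \frac{655}{4} = - \frac{1459}{4}$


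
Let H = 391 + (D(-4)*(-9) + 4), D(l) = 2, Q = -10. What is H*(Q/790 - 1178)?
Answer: -35084751/79 ≈ -4.4411e+5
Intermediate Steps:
H = 377 (H = 391 + (2*(-9) + 4) = 391 + (-18 + 4) = 391 - 14 = 377)
H*(Q/790 - 1178) = 377*(-10/790 - 1178) = 377*(-10*1/790 - 1178) = 377*(-1/79 - 1178) = 377*(-93063/79) = -35084751/79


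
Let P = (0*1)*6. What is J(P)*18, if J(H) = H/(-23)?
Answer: 0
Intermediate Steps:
P = 0 (P = 0*6 = 0)
J(H) = -H/23 (J(H) = H*(-1/23) = -H/23)
J(P)*18 = -1/23*0*18 = 0*18 = 0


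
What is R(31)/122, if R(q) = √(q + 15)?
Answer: √46/122 ≈ 0.055593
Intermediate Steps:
R(q) = √(15 + q)
R(31)/122 = √(15 + 31)/122 = √46*(1/122) = √46/122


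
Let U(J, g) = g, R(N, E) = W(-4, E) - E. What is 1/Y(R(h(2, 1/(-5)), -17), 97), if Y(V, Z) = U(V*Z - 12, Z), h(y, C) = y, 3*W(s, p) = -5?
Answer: 1/97 ≈ 0.010309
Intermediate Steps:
W(s, p) = -5/3 (W(s, p) = (1/3)*(-5) = -5/3)
R(N, E) = -5/3 - E
Y(V, Z) = Z
1/Y(R(h(2, 1/(-5)), -17), 97) = 1/97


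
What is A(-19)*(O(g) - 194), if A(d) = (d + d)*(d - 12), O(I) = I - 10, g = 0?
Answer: -240312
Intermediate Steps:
O(I) = -10 + I
A(d) = 2*d*(-12 + d) (A(d) = (2*d)*(-12 + d) = 2*d*(-12 + d))
A(-19)*(O(g) - 194) = (2*(-19)*(-12 - 19))*((-10 + 0) - 194) = (2*(-19)*(-31))*(-10 - 194) = 1178*(-204) = -240312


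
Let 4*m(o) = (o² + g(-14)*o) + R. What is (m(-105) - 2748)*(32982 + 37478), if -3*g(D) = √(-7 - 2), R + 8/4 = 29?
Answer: 1056900 + 1849575*I ≈ 1.0569e+6 + 1.8496e+6*I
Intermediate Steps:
R = 27 (R = -2 + 29 = 27)
g(D) = -I (g(D) = -√(-7 - 2)/3 = -I)
m(o) = 27/4 + o²/4 - I*o/4 (m(o) = ((o² + (-I)*o) + 27)/4 = ((o² - I*o) + 27)/4 = (27 + o² - I*o)/4 = 27/4 + o²/4 - I*o/4)
(m(-105) - 2748)*(32982 + 37478) = ((27/4 + (¼)*(-105)² - ¼*I*(-105)) - 2748)*(32982 + 37478) = ((27/4 + (¼)*11025 + 105*I/4) - 2748)*70460 = ((27/4 + 11025/4 + 105*I/4) - 2748)*70460 = ((2763 + 105*I/4) - 2748)*70460 = (15 + 105*I/4)*70460 = 1056900 + 1849575*I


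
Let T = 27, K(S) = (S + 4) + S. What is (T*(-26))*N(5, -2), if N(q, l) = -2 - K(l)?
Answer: 1404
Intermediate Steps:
K(S) = 4 + 2*S (K(S) = (4 + S) + S = 4 + 2*S)
N(q, l) = -6 - 2*l (N(q, l) = -2 - (4 + 2*l) = -2 + (-4 - 2*l) = -6 - 2*l)
(T*(-26))*N(5, -2) = (27*(-26))*(-6 - 2*(-2)) = -702*(-6 + 4) = -702*(-2) = 1404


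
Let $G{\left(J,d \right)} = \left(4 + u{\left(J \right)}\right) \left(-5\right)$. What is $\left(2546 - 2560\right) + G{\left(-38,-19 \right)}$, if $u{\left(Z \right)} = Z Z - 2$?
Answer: $-7244$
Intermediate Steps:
$u{\left(Z \right)} = -2 + Z^{2}$ ($u{\left(Z \right)} = Z^{2} - 2 = -2 + Z^{2}$)
$G{\left(J,d \right)} = -10 - 5 J^{2}$ ($G{\left(J,d \right)} = \left(4 + \left(-2 + J^{2}\right)\right) \left(-5\right) = \left(2 + J^{2}\right) \left(-5\right) = -10 - 5 J^{2}$)
$\left(2546 - 2560\right) + G{\left(-38,-19 \right)} = \left(2546 - 2560\right) - \left(10 + 5 \left(-38\right)^{2}\right) = -14 - 7230 = -7244$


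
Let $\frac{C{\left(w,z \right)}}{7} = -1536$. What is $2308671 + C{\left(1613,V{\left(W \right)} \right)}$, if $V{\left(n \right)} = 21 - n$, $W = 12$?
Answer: $2297919$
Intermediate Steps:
$C{\left(w,z \right)} = -10752$ ($C{\left(w,z \right)} = 7 \left(-1536\right) = -10752$)
$2308671 + C{\left(1613,V{\left(W \right)} \right)} = 2308671 - 10752 = 2297919$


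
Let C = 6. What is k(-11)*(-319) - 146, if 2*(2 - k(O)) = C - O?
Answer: 3855/2 ≈ 1927.5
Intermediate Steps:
k(O) = -1 + O/2 (k(O) = 2 - (6 - O)/2 = 2 + (-3 + O/2) = -1 + O/2)
k(-11)*(-319) - 146 = (-1 + (½)*(-11))*(-319) - 146 = (-1 - 11/2)*(-319) - 146 = -13/2*(-319) - 146 = 4147/2 - 146 = 3855/2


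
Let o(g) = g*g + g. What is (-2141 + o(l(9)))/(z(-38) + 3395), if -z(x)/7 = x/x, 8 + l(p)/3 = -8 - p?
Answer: 487/484 ≈ 1.0062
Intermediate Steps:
l(p) = -48 - 3*p (l(p) = -24 + 3*(-8 - p) = -24 + (-24 - 3*p) = -48 - 3*p)
o(g) = g + g² (o(g) = g² + g = g + g²)
z(x) = -7 (z(x) = -7*x/x = -7*1 = -7)
(-2141 + o(l(9)))/(z(-38) + 3395) = (-2141 + (-48 - 3*9)*(1 + (-48 - 3*9)))/(-7 + 3395) = (-2141 + (-48 - 27)*(1 + (-48 - 27)))/3388 = (-2141 - 75*(1 - 75))*(1/3388) = (-2141 - 75*(-74))*(1/3388) = (-2141 + 5550)*(1/3388) = 3409*(1/3388) = 487/484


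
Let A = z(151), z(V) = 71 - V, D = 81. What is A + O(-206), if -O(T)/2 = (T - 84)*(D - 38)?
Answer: 24860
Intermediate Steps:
A = -80 (A = 71 - 1*151 = 71 - 151 = -80)
O(T) = 7224 - 86*T (O(T) = -2*(T - 84)*(81 - 38) = -2*(-84 + T)*43 = -2*(-3612 + 43*T) = 7224 - 86*T)
A + O(-206) = -80 + (7224 - 86*(-206)) = -80 + (7224 + 17716) = -80 + 24940 = 24860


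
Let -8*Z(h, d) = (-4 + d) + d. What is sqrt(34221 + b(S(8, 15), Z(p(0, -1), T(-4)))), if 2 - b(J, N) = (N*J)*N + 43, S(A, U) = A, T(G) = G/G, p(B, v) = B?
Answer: sqrt(136718)/2 ≈ 184.88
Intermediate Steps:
T(G) = 1
Z(h, d) = 1/2 - d/4 (Z(h, d) = -((-4 + d) + d)/8 = -(-4 + 2*d)/8 = 1/2 - d/4)
b(J, N) = -41 - J*N**2 (b(J, N) = 2 - ((N*J)*N + 43) = 2 - ((J*N)*N + 43) = 2 - (J*N**2 + 43) = 2 - (43 + J*N**2) = 2 + (-43 - J*N**2) = -41 - J*N**2)
sqrt(34221 + b(S(8, 15), Z(p(0, -1), T(-4)))) = sqrt(34221 + (-41 - 1*8*(1/2 - 1/4*1)**2)) = sqrt(34221 + (-41 - 1*8*(1/2 - 1/4)**2)) = sqrt(34221 + (-41 - 1*8*(1/4)**2)) = sqrt(34221 + (-41 - 1*8*1/16)) = sqrt(34221 + (-41 - 1/2)) = sqrt(34221 - 83/2) = sqrt(68359/2) = sqrt(136718)/2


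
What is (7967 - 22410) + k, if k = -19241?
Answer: -33684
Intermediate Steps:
(7967 - 22410) + k = (7967 - 22410) - 19241 = -14443 - 19241 = -33684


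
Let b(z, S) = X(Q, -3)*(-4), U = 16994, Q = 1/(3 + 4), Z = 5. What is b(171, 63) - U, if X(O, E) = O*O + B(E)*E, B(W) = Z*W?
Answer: -841530/49 ≈ -17174.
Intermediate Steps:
Q = 1/7 ≈ 0.14286
B(W) = 5*W
X(O, E) = O**2 + 5*E**2 (X(O, E) = O*O + (5*E)*E = O**2 + 5*E**2)
b(z, S) = -8824/49 (b(z, S) = ((1/7)**2 + 5*(-3)**2)*(-4) = (1/49 + 5*9)*(-4) = (1/49 + 45)*(-4) = (2206/49)*(-4) = -8824/49)
b(171, 63) - U = -8824/49 - 1*16994 = -8824/49 - 16994 = -841530/49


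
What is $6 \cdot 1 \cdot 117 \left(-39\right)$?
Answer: $-27378$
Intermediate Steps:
$6 \cdot 1 \cdot 117 \left(-39\right) = 6 \cdot 117 \left(-39\right) = 702 \left(-39\right) = -27378$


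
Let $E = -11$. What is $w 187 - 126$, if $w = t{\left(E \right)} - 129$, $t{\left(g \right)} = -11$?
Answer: $-26306$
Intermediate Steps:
$w = -140$ ($w = -11 - 129 = -140$)
$w 187 - 126 = \left(-140\right) 187 - 126 = -26180 - 126 = -26306$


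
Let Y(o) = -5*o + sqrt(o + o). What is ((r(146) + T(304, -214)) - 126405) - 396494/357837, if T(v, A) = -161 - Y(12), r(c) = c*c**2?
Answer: 1068368485816/357837 - 2*sqrt(6) ≈ 2.9856e+6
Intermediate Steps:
r(c) = c**3
Y(o) = -5*o + sqrt(2)*sqrt(o) (Y(o) = -5*o + sqrt(2*o) = -5*o + sqrt(2)*sqrt(o))
T(v, A) = -101 - 2*sqrt(6) (T(v, A) = -161 - (-5*12 + sqrt(2)*sqrt(12)) = -161 - (-60 + sqrt(2)*(2*sqrt(3))) = -161 - (-60 + 2*sqrt(6)) = -161 + (60 - 2*sqrt(6)) = -101 - 2*sqrt(6))
((r(146) + T(304, -214)) - 126405) - 396494/357837 = ((146**3 + (-101 - 2*sqrt(6))) - 126405) - 396494/357837 = ((3112136 + (-101 - 2*sqrt(6))) - 126405) - 396494/357837 = ((3112035 - 2*sqrt(6)) - 126405) - 1*396494/357837 = (2985630 - 2*sqrt(6)) - 396494/357837 = 1068368485816/357837 - 2*sqrt(6)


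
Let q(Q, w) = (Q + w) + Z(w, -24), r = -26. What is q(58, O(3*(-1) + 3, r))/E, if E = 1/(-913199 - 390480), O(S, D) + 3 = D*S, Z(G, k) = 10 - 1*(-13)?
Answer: -101686962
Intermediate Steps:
Z(G, k) = 23 (Z(G, k) = 10 + 13 = 23)
O(S, D) = -3 + D*S
q(Q, w) = 23 + Q + w (q(Q, w) = (Q + w) + 23 = 23 + Q + w)
E = -1/1303679 (E = 1/(-1303679) = -1/1303679 ≈ -7.6706e-7)
q(58, O(3*(-1) + 3, r))/E = (23 + 58 + (-3 - 26*(3*(-1) + 3)))/(-1/1303679) = (23 + 58 + (-3 - 26*(-3 + 3)))*(-1303679) = (23 + 58 + (-3 - 26*0))*(-1303679) = (23 + 58 + (-3 + 0))*(-1303679) = (23 + 58 - 3)*(-1303679) = 78*(-1303679) = -101686962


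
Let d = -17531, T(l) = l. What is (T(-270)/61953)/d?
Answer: 90/362032681 ≈ 2.4860e-7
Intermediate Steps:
(T(-270)/61953)/d = -270/61953/(-17531) = -270*1/61953*(-1/17531) = -90/20651*(-1/17531) = 90/362032681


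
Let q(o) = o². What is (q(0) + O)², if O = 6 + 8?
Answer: 196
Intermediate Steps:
O = 14
(q(0) + O)² = (0² + 14)² = (0 + 14)² = 14² = 196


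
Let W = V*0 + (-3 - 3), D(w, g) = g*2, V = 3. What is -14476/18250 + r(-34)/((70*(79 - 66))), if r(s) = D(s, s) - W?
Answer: -715233/830375 ≈ -0.86134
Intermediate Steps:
D(w, g) = 2*g
W = -6 (W = 3*0 + (-3 - 3) = 0 - 6 = -6)
r(s) = 6 + 2*s (r(s) = 2*s - 1*(-6) = 2*s + 6 = 6 + 2*s)
-14476/18250 + r(-34)/((70*(79 - 66))) = -14476/18250 + (6 + 2*(-34))/((70*(79 - 66))) = -14476*1/18250 + (6 - 68)/((70*13)) = -7238/9125 - 62/910 = -7238/9125 - 62*1/910 = -7238/9125 - 31/455 = -715233/830375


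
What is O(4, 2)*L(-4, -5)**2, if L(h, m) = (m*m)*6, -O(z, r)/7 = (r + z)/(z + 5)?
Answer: -105000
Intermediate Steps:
O(z, r) = -7*(r + z)/(5 + z) (O(z, r) = -7*(r + z)/(z + 5) = -7*(r + z)/(5 + z))
L(h, m) = 6*m**2 (L(h, m) = m**2*6 = 6*m**2)
O(4, 2)*L(-4, -5)**2 = (7*(-1*2 - 1*4)/(5 + 4))*(6*(-5)**2)**2 = (7*(-2 - 4)/9)*(6*25)**2 = (7*(1/9)*(-6))*150**2 = -14/3*22500 = -105000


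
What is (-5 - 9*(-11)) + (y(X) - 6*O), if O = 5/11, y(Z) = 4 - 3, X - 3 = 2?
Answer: 1015/11 ≈ 92.273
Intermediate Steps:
X = 5 (X = 3 + 2 = 5)
y(Z) = 1
O = 5/11 (O = 5*(1/11) = 5/11 ≈ 0.45455)
(-5 - 9*(-11)) + (y(X) - 6*O) = (-5 - 9*(-11)) + (1 - 6*5/11) = (-5 + 99) + (1 - 30/11) = 94 - 19/11 = 1015/11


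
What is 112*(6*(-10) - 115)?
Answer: -19600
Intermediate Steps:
112*(6*(-10) - 115) = 112*(-60 - 115) = 112*(-175) = -19600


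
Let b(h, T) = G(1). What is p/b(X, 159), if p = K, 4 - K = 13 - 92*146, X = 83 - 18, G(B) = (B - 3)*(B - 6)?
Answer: 13423/10 ≈ 1342.3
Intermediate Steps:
G(B) = (-6 + B)*(-3 + B) (G(B) = (-3 + B)*(-6 + B) = (-6 + B)*(-3 + B))
X = 65
K = 13423 (K = 4 - (13 - 92*146) = 4 - (13 - 13432) = 4 - 1*(-13419) = 4 + 13419 = 13423)
p = 13423
b(h, T) = 10 (b(h, T) = 18 + 1² - 9*1 = 18 + 1 - 9 = 10)
p/b(X, 159) = 13423/10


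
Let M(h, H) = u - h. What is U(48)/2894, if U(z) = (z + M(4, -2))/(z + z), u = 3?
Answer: 47/277824 ≈ 0.00016917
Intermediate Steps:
M(h, H) = 3 - h
U(z) = (-1 + z)/(2*z) (U(z) = (z + (3 - 1*4))/(z + z) = (z + (3 - 4))/((2*z)) = (z - 1)*(1/(2*z)) = (-1 + z)*(1/(2*z)) = (-1 + z)/(2*z))
U(48)/2894 = ((½)*(-1 + 48)/48)/2894 = ((½)*(1/48)*47)*(1/2894) = (47/96)*(1/2894) = 47/277824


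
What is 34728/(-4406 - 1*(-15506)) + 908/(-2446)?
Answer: 3119412/1131275 ≈ 2.7574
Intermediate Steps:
34728/(-4406 - 1*(-15506)) + 908/(-2446) = 34728/(-4406 + 15506) + 908*(-1/2446) = 34728/11100 - 454/1223 = 34728*(1/11100) - 454/1223 = 2894/925 - 454/1223 = 3119412/1131275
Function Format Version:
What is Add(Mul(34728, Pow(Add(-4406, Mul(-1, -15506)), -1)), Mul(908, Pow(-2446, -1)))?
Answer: Rational(3119412, 1131275) ≈ 2.7574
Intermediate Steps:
Add(Mul(34728, Pow(Add(-4406, Mul(-1, -15506)), -1)), Mul(908, Pow(-2446, -1))) = Add(Mul(34728, Pow(Add(-4406, 15506), -1)), Mul(908, Rational(-1, 2446))) = Add(Mul(34728, Pow(11100, -1)), Rational(-454, 1223)) = Add(Mul(34728, Rational(1, 11100)), Rational(-454, 1223)) = Add(Rational(2894, 925), Rational(-454, 1223)) = Rational(3119412, 1131275)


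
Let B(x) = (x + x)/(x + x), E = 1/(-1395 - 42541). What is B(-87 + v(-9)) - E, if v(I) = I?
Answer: 43937/43936 ≈ 1.0000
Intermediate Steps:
E = -1/43936 (E = 1/(-43936) = -1/43936 ≈ -2.2760e-5)
B(x) = 1 (B(x) = (2*x)/((2*x)) = (2*x)*(1/(2*x)) = 1)
B(-87 + v(-9)) - E = 1 - 1*(-1/43936) = 1 + 1/43936 = 43937/43936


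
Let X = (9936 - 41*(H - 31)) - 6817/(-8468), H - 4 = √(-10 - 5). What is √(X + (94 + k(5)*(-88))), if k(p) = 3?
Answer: √(194932049577 - 734996996*I*√15)/4234 ≈ 104.28 - 0.76137*I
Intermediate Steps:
H = 4 + I*√15 (H = 4 + √(-10 - 5) = 4 + √(-15) = 4 + I*√15 ≈ 4.0 + 3.873*I)
X = 93518941/8468 - 41*I*√15 (X = (9936 - 41*((4 + I*√15) - 31)) - 6817/(-8468) = (9936 - 41*(-27 + I*√15)) - 6817*(-1/8468) = (9936 + (1107 - 41*I*√15)) + 6817/8468 = (11043 - 41*I*√15) + 6817/8468 = 93518941/8468 - 41*I*√15 ≈ 11044.0 - 158.79*I)
√(X + (94 + k(5)*(-88))) = √((93518941/8468 - 41*I*√15) + (94 + 3*(-88))) = √((93518941/8468 - 41*I*√15) + (94 - 264)) = √((93518941/8468 - 41*I*√15) - 170) = √(92079381/8468 - 41*I*√15)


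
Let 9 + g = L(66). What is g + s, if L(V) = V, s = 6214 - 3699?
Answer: 2572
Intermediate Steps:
s = 2515
g = 57 (g = -9 + 66 = 57)
g + s = 57 + 2515 = 2572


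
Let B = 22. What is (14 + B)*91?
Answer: 3276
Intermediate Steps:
(14 + B)*91 = (14 + 22)*91 = 36*91 = 3276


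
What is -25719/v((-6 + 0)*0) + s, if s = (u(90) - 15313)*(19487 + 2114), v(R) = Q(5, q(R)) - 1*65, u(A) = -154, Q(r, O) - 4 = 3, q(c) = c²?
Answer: -19377928967/58 ≈ -3.3410e+8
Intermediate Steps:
Q(r, O) = 7 (Q(r, O) = 4 + 3 = 7)
v(R) = -58 (v(R) = 7 - 1*65 = 7 - 65 = -58)
s = -334102667 (s = (-154 - 15313)*(19487 + 2114) = -15467*21601 = -334102667)
-25719/v((-6 + 0)*0) + s = -25719/(-58) - 334102667 = -25719*(-1/58) - 334102667 = 25719/58 - 334102667 = -19377928967/58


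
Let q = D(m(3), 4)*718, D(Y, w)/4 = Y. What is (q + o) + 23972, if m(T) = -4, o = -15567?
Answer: -3083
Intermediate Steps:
D(Y, w) = 4*Y
q = -11488 (q = (4*(-4))*718 = -16*718 = -11488)
(q + o) + 23972 = (-11488 - 15567) + 23972 = -27055 + 23972 = -3083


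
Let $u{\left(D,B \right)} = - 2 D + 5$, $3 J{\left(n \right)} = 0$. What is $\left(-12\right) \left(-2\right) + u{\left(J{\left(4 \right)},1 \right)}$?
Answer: $29$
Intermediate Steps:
$J{\left(n \right)} = 0$ ($J{\left(n \right)} = \frac{1}{3} \cdot 0 = 0$)
$u{\left(D,B \right)} = 5 - 2 D$
$\left(-12\right) \left(-2\right) + u{\left(J{\left(4 \right)},1 \right)} = \left(-12\right) \left(-2\right) + \left(5 - 0\right) = 24 + \left(5 + 0\right) = 24 + 5 = 29$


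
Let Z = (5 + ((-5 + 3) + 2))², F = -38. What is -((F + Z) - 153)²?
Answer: -27556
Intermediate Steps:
Z = 25 (Z = (5 + (-2 + 2))² = (5 + 0)² = 5² = 25)
-((F + Z) - 153)² = -((-38 + 25) - 153)² = -(-13 - 153)² = -1*(-166)² = -1*27556 = -27556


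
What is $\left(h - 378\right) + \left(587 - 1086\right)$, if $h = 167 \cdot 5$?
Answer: $-42$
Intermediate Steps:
$h = 835$
$\left(h - 378\right) + \left(587 - 1086\right) = \left(835 - 378\right) + \left(587 - 1086\right) = 457 + \left(587 - 1086\right) = 457 - 499 = -42$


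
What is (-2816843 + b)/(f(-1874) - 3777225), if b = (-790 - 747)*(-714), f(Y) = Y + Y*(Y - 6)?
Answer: 1719425/255979 ≈ 6.7171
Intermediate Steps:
f(Y) = Y + Y*(-6 + Y)
b = 1097418 (b = -1537*(-714) = 1097418)
(-2816843 + b)/(f(-1874) - 3777225) = (-2816843 + 1097418)/(-1874*(-5 - 1874) - 3777225) = -1719425/(-1874*(-1879) - 3777225) = -1719425/(3521246 - 3777225) = -1719425/(-255979) = -1719425*(-1/255979) = 1719425/255979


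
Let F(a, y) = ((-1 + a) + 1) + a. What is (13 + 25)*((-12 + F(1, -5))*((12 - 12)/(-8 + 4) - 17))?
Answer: 6460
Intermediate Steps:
F(a, y) = 2*a (F(a, y) = a + a = 2*a)
(13 + 25)*((-12 + F(1, -5))*((12 - 12)/(-8 + 4) - 17)) = (13 + 25)*((-12 + 2*1)*((12 - 12)/(-8 + 4) - 17)) = 38*((-12 + 2)*(0/(-4) - 17)) = 38*(-10*(0*(-1/4) - 17)) = 38*(-10*(0 - 17)) = 38*(-10*(-17)) = 38*170 = 6460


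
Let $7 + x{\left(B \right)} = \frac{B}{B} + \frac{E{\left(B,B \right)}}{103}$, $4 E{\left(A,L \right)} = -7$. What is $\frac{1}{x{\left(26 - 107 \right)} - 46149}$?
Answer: $- \frac{412}{19015867} \approx -2.1666 \cdot 10^{-5}$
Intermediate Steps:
$E{\left(A,L \right)} = - \frac{7}{4}$ ($E{\left(A,L \right)} = \frac{1}{4} \left(-7\right) = - \frac{7}{4}$)
$x{\left(B \right)} = - \frac{2479}{412}$ ($x{\left(B \right)} = -7 + \left(\frac{B}{B} - \frac{7}{4 \cdot 103}\right) = -7 + \left(1 - \frac{7}{412}\right) = -7 + \frac{405}{412} = - \frac{2479}{412}$)
$\frac{1}{x{\left(26 - 107 \right)} - 46149} = \frac{1}{- \frac{2479}{412} - 46149} = \frac{1}{- \frac{19015867}{412}} = - \frac{412}{19015867}$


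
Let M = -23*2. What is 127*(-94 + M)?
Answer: -17780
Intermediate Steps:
M = -46
127*(-94 + M) = 127*(-94 - 46) = 127*(-140) = -17780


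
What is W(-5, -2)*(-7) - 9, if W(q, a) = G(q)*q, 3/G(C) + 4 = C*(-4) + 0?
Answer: -39/16 ≈ -2.4375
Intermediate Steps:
G(C) = 3/(-4 - 4*C) (G(C) = 3/(-4 + (C*(-4) + 0)) = 3/(-4 + (-4*C + 0)) = 3/(-4 - 4*C))
W(q, a) = -3*q/(4 + 4*q) (W(q, a) = (-3/(4 + 4*q))*q = -3*q/(4 + 4*q))
W(-5, -2)*(-7) - 9 = -3*(-5)/(4 + 4*(-5))*(-7) - 9 = -3*(-5)/(4 - 20)*(-7) - 9 = -3*(-5)/(-16)*(-7) - 9 = -3*(-5)*(-1/16)*(-7) - 9 = -15/16*(-7) - 9 = 105/16 - 9 = -39/16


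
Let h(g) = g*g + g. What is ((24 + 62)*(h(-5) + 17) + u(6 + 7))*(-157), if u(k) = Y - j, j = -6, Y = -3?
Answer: -500045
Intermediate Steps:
h(g) = g + g**2 (h(g) = g**2 + g = g + g**2)
u(k) = 3 (u(k) = -3 - 1*(-6) = -3 + 6 = 3)
((24 + 62)*(h(-5) + 17) + u(6 + 7))*(-157) = ((24 + 62)*(-5*(1 - 5) + 17) + 3)*(-157) = (86*(-5*(-4) + 17) + 3)*(-157) = (86*(20 + 17) + 3)*(-157) = (86*37 + 3)*(-157) = (3182 + 3)*(-157) = 3185*(-157) = -500045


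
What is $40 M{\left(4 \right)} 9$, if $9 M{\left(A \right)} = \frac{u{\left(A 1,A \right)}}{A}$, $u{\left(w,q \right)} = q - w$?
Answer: $0$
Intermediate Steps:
$M{\left(A \right)} = 0$ ($M{\left(A \right)} = \frac{\left(A - A 1\right) \frac{1}{A}}{9} = \frac{\left(A - A\right) \frac{1}{A}}{9} = \frac{0 \frac{1}{A}}{9} = \frac{1}{9} \cdot 0 = 0$)
$40 M{\left(4 \right)} 9 = 40 \cdot 0 \cdot 9 = 0 \cdot 9 = 0$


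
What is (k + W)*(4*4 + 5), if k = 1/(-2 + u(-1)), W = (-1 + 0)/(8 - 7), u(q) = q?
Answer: -28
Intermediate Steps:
W = -1 (W = -1/1 = -1*1 = -1)
k = -1/3 (k = 1/(-2 - 1) = 1/(-3) = -1/3 ≈ -0.33333)
(k + W)*(4*4 + 5) = (-1/3 - 1)*(4*4 + 5) = -4*(16 + 5)/3 = -4/3*21 = -28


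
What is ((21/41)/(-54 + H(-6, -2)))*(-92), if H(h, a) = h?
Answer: 161/205 ≈ 0.78537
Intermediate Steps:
((21/41)/(-54 + H(-6, -2)))*(-92) = ((21/41)/(-54 - 6))*(-92) = ((21*(1/41))/(-60))*(-92) = -1/60*21/41*(-92) = -7/820*(-92) = 161/205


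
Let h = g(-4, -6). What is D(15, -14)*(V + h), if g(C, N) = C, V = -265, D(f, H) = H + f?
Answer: -269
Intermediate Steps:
h = -4
D(15, -14)*(V + h) = (-14 + 15)*(-265 - 4) = 1*(-269) = -269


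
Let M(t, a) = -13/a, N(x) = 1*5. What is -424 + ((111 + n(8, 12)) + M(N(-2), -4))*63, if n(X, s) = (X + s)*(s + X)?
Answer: 127895/4 ≈ 31974.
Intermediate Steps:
N(x) = 5
n(X, s) = (X + s)**2 (n(X, s) = (X + s)*(X + s) = (X + s)**2)
-424 + ((111 + n(8, 12)) + M(N(-2), -4))*63 = -424 + ((111 + (8 + 12)**2) - 13/(-4))*63 = -424 + ((111 + 20**2) - 13*(-1/4))*63 = -424 + ((111 + 400) + 13/4)*63 = -424 + (511 + 13/4)*63 = -424 + (2057/4)*63 = -424 + 129591/4 = 127895/4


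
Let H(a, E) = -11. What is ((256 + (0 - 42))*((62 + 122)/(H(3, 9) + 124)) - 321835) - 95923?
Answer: -47167278/113 ≈ -4.1741e+5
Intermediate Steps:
((256 + (0 - 42))*((62 + 122)/(H(3, 9) + 124)) - 321835) - 95923 = ((256 + (0 - 42))*((62 + 122)/(-11 + 124)) - 321835) - 95923 = ((256 - 42)*(184/113) - 321835) - 95923 = (214*(184*(1/113)) - 321835) - 95923 = (214*(184/113) - 321835) - 95923 = (39376/113 - 321835) - 95923 = -36327979/113 - 95923 = -47167278/113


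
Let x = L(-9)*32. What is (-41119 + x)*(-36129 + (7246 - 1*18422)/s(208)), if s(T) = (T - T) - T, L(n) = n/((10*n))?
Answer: 192824262103/130 ≈ 1.4833e+9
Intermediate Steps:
L(n) = ⅒ (L(n) = n*(1/(10*n)) = ⅒)
s(T) = -T (s(T) = 0 - T = -T)
x = 16/5 (x = (⅒)*32 = 16/5 ≈ 3.2000)
(-41119 + x)*(-36129 + (7246 - 1*18422)/s(208)) = (-41119 + 16/5)*(-36129 + (7246 - 1*18422)/((-1*208))) = -205579*(-36129 + (7246 - 18422)/(-208))/5 = -205579*(-36129 - 11176*(-1/208))/5 = -205579*(-36129 + 1397/26)/5 = -205579/5*(-937957/26) = 192824262103/130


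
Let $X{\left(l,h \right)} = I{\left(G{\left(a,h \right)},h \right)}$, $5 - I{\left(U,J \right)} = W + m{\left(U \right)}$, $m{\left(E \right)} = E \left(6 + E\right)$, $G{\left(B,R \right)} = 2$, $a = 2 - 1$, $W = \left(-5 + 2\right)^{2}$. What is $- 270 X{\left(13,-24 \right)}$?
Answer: $5400$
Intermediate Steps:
$W = 9$ ($W = \left(-3\right)^{2} = 9$)
$a = 1$
$I{\left(U,J \right)} = -4 - U \left(6 + U\right)$ ($I{\left(U,J \right)} = 5 - \left(9 + U \left(6 + U\right)\right) = -4 - U \left(6 + U\right)$)
$X{\left(l,h \right)} = -20$ ($X{\left(l,h \right)} = -4 - 2 \left(6 + 2\right) = -4 - 2 \cdot 8 = -4 - 16 = -20$)
$- 270 X{\left(13,-24 \right)} = \left(-270\right) \left(-20\right) = 5400$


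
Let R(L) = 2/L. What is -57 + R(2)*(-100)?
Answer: -157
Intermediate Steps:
-57 + R(2)*(-100) = -57 + (2/2)*(-100) = -57 + (2*(½))*(-100) = -57 + 1*(-100) = -57 - 100 = -157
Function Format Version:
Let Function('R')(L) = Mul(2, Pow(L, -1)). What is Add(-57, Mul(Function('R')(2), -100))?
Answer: -157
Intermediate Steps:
Add(-57, Mul(Function('R')(2), -100)) = Add(-57, Mul(Mul(2, Pow(2, -1)), -100)) = Add(-57, Mul(Mul(2, Rational(1, 2)), -100)) = Add(-57, Mul(1, -100)) = Add(-57, -100) = -157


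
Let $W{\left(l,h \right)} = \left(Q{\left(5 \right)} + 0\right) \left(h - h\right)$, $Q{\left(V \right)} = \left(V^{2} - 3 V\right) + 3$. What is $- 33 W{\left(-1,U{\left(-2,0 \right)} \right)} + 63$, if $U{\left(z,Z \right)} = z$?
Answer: $63$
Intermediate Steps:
$Q{\left(V \right)} = 3 + V^{2} - 3 V$
$W{\left(l,h \right)} = 0$ ($W{\left(l,h \right)} = \left(\left(3 + 5^{2} - 15\right) + 0\right) \left(h - h\right) = \left(\left(3 + 25 - 15\right) + 0\right) 0 = \left(13 + 0\right) 0 = 13 \cdot 0 = 0$)
$- 33 W{\left(-1,U{\left(-2,0 \right)} \right)} + 63 = \left(-33\right) 0 + 63 = 0 + 63 = 63$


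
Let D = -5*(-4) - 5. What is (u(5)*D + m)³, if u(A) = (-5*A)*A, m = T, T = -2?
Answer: -6612913133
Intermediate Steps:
m = -2
D = 15 (D = 20 - 5 = 15)
u(A) = -5*A²
(u(5)*D + m)³ = (-5*5²*15 - 2)³ = (-5*25*15 - 2)³ = (-125*15 - 2)³ = (-1875 - 2)³ = (-1877)³ = -6612913133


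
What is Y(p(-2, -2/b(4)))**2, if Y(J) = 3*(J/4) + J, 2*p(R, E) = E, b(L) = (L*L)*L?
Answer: 49/65536 ≈ 0.00074768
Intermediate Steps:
b(L) = L**3 (b(L) = L**2*L = L**3)
p(R, E) = E/2
Y(J) = 7*J/4 (Y(J) = 3*(J*(1/4)) + J = 3*(J/4) + J = 3*J/4 + J = 7*J/4)
Y(p(-2, -2/b(4)))**2 = (7*((-2/(4**3))/2)/4)**2 = (7*((-2/64)/2)/4)**2 = (7*((-2*1/64)/2)/4)**2 = (7*((1/2)*(-1/32))/4)**2 = ((7/4)*(-1/64))**2 = (-7/256)**2 = 49/65536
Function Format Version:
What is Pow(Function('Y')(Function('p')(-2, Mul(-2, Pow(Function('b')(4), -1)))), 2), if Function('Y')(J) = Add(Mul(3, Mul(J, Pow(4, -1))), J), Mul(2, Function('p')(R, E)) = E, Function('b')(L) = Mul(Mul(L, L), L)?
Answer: Rational(49, 65536) ≈ 0.00074768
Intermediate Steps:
Function('b')(L) = Pow(L, 3) (Function('b')(L) = Mul(Pow(L, 2), L) = Pow(L, 3))
Function('p')(R, E) = Mul(Rational(1, 2), E)
Function('Y')(J) = Mul(Rational(7, 4), J) (Function('Y')(J) = Add(Mul(3, Mul(J, Rational(1, 4))), J) = Add(Mul(3, Mul(Rational(1, 4), J)), J) = Add(Mul(Rational(3, 4), J), J) = Mul(Rational(7, 4), J))
Pow(Function('Y')(Function('p')(-2, Mul(-2, Pow(Function('b')(4), -1)))), 2) = Pow(Mul(Rational(7, 4), Mul(Rational(1, 2), Mul(-2, Pow(Pow(4, 3), -1)))), 2) = Pow(Mul(Rational(7, 4), Mul(Rational(1, 2), Mul(-2, Pow(64, -1)))), 2) = Pow(Mul(Rational(7, 4), Mul(Rational(1, 2), Mul(-2, Rational(1, 64)))), 2) = Pow(Mul(Rational(7, 4), Mul(Rational(1, 2), Rational(-1, 32))), 2) = Pow(Mul(Rational(7, 4), Rational(-1, 64)), 2) = Pow(Rational(-7, 256), 2) = Rational(49, 65536)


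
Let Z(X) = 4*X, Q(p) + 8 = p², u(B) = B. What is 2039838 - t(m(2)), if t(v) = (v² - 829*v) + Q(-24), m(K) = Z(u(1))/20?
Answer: 50985894/25 ≈ 2.0394e+6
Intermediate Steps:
Q(p) = -8 + p²
m(K) = ⅕ (m(K) = (4*1)/20 = 4*(1/20) = ⅕)
t(v) = 568 + v² - 829*v (t(v) = (v² - 829*v) + (-8 + (-24)²) = (v² - 829*v) + (-8 + 576) = (v² - 829*v) + 568 = 568 + v² - 829*v)
2039838 - t(m(2)) = 2039838 - (568 + (⅕)² - 829*⅕) = 2039838 - (568 + 1/25 - 829/5) = 2039838 - 1*10056/25 = 2039838 - 10056/25 = 50985894/25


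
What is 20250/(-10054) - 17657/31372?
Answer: -36945749/14337004 ≈ -2.5770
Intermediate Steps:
20250/(-10054) - 17657/31372 = 20250*(-1/10054) - 17657*1/31372 = -10125/5027 - 17657/31372 = -36945749/14337004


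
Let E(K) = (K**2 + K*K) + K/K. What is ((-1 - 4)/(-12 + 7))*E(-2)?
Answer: 9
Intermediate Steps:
E(K) = 1 + 2*K**2 (E(K) = (K**2 + K**2) + 1 = 2*K**2 + 1 = 1 + 2*K**2)
((-1 - 4)/(-12 + 7))*E(-2) = ((-1 - 4)/(-12 + 7))*(1 + 2*(-2)**2) = (-5/(-5))*(1 + 2*4) = (-5*(-1/5))*(1 + 8) = 1*9 = 9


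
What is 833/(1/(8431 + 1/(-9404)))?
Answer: 66044507459/9404 ≈ 7.0230e+6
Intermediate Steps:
833/(1/(8431 + 1/(-9404))) = 833/(1/(8431 - 1/9404)) = 833/(1/(79285123/9404)) = 833/(9404/79285123) = 833*(79285123/9404) = 66044507459/9404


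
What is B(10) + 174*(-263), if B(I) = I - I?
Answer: -45762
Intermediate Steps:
B(I) = 0
B(10) + 174*(-263) = 0 + 174*(-263) = 0 - 45762 = -45762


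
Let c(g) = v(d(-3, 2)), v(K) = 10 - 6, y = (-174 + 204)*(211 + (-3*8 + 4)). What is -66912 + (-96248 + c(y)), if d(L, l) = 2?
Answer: -163156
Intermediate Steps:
y = 5730 (y = 30*(211 + (-24 + 4)) = 30*(211 - 20) = 30*191 = 5730)
v(K) = 4
c(g) = 4
-66912 + (-96248 + c(y)) = -66912 + (-96248 + 4) = -66912 - 96244 = -163156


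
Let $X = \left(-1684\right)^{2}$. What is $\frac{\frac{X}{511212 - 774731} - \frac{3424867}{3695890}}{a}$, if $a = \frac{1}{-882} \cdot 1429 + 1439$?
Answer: $- \frac{5020136447236533}{617363718450076895} \approx -0.0081316$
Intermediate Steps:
$X = 2835856$
$a = \frac{1267769}{882}$ ($a = \left(- \frac{1}{882}\right) 1429 + 1439 = - \frac{1429}{882} + 1439 = \frac{1267769}{882} \approx 1437.4$)
$\frac{\frac{X}{511212 - 774731} - \frac{3424867}{3695890}}{a} = \frac{\frac{2835856}{511212 - 774731} - \frac{3424867}{3695890}}{\frac{1267769}{882}} = \left(\frac{2835856}{-263519} - \frac{3424867}{3695890}\right) \frac{882}{1267769} = \left(2835856 \left(- \frac{1}{263519}\right) - \frac{3424867}{3695890}\right) \frac{882}{1267769} = \left(- \frac{2835856}{263519} - \frac{3424867}{3695890}\right) \frac{882}{1267769} = \left(- \frac{11383529358813}{973937236910}\right) \frac{882}{1267769} = - \frac{5020136447236533}{617363718450076895}$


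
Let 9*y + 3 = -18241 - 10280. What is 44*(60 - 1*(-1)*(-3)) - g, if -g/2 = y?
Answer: -11492/3 ≈ -3830.7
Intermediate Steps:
y = -9508/3 (y = -⅓ + (-18241 - 10280)/9 = -⅓ + (⅑)*(-28521) = -⅓ - 3169 = -9508/3 ≈ -3169.3)
g = 19016/3 (g = -2*(-9508/3) = 19016/3 ≈ 6338.7)
44*(60 - 1*(-1)*(-3)) - g = 44*(60 - 1*(-1)*(-3)) - 1*19016/3 = 44*(60 + 1*(-3)) - 19016/3 = 44*(60 - 3) - 19016/3 = 44*57 - 19016/3 = 2508 - 19016/3 = -11492/3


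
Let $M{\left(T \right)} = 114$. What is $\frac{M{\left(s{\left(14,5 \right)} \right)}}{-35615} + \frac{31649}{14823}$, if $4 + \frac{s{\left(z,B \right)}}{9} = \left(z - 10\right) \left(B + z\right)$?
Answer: $\frac{1125489313}{527921145} \approx 2.1319$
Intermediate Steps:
$s{\left(z,B \right)} = -36 + 9 \left(-10 + z\right) \left(B + z\right)$ ($s{\left(z,B \right)} = -36 + 9 \left(z - 10\right) \left(B + z\right) = -36 + 9 \left(-10 + z\right) \left(B + z\right)$)
$\frac{M{\left(s{\left(14,5 \right)} \right)}}{-35615} + \frac{31649}{14823} = \frac{114}{-35615} + \frac{31649}{14823} = 114 \left(- \frac{1}{35615}\right) + 31649 \cdot \frac{1}{14823} = - \frac{114}{35615} + \frac{31649}{14823} = \frac{1125489313}{527921145}$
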